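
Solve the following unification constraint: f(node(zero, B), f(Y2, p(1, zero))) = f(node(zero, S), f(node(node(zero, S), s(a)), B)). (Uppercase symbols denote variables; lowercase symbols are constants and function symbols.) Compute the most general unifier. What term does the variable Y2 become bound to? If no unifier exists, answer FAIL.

Decompose f/2: node(zero, B) = node(zero, S),  f(Y2, p(1, zero)) = f(node(node(zero, S), s(a)), B).
Decompose node/2: zero = zero,  B = S.
Delete trivial equation zero = zero.
Bind B := S; substituting into the remaining equation gives: f(Y2, p(1, zero)) = f(node(node(zero, S), s(a)), S).
Decompose f/2: Y2 = node(node(zero, S), s(a)),  p(1, zero) = S.
Bind Y2 := node(node(zero, S), s(a)); no other remaining equation mentions Y2.
Bind S := p(1, zero). Substituting into the earlier bindings gives B := p(1, zero), Y2 := node(node(zero, p(1, zero)), s(a)).
MGU = { B ↦ p(1, zero), Y2 ↦ node(node(zero, p(1, zero)), s(a)), S ↦ p(1, zero) }, so Y2 ↦ node(node(zero, p(1, zero)), s(a)).

node(node(zero, p(1, zero)), s(a))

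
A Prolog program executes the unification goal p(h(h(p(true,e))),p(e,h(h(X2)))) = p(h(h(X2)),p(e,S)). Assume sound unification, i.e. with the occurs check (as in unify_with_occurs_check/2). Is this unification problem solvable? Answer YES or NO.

YES

Decompose p/2: h(h(p(true,e))) = h(h(X2)),  p(e,h(h(X2))) = p(e,S).
Decompose h/1: h(p(true,e)) = h(X2).
Decompose h/1: p(true,e) = X2.
Bind X2 := p(true,e); substituting into the remaining equation gives: p(e,h(h(p(true,e)))) = p(e,S).
Decompose p/2: e = e,  h(h(p(true,e))) = S.
Delete trivial equation e = e.
Bind S := h(h(p(true,e))).
No equations remain and no clash or occurs-check failure arose, so a unifier exists.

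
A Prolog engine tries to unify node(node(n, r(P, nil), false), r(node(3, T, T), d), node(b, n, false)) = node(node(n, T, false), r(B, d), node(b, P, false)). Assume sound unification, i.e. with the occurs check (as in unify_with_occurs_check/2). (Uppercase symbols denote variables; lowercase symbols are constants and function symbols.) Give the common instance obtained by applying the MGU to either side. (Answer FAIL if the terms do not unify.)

node(node(n, r(n, nil), false), r(node(3, r(n, nil), r(n, nil)), d), node(b, n, false))

Decompose node/3: node(n, r(P, nil), false) = node(n, T, false),  r(node(3, T, T), d) = r(B, d),  node(b, n, false) = node(b, P, false).
Decompose node/3: n = n,  r(P, nil) = T,  false = false.
Delete trivial equation n = n.
Bind T := r(P, nil); substituting into the one remaining equation that mentions T gives: r(node(3, r(P, nil), r(P, nil)), d) = r(B, d).
Delete trivial equation false = false.
Decompose r/2: node(3, r(P, nil), r(P, nil)) = B,  d = d.
Bind B := node(3, r(P, nil), r(P, nil)); no other remaining equation mentions B.
Delete trivial equation d = d.
Decompose node/3: b = b,  n = P,  false = false.
Delete trivial equation b = b.
Bind P := n; no other remaining equation mentions P. Substituting into the earlier bindings gives T := r(n, nil), B := node(3, r(n, nil), r(n, nil)).
Delete trivial equation false = false.
Applying the MGU to either side gives node(node(n, r(n, nil), false), r(node(3, r(n, nil), r(n, nil)), d), node(b, n, false)).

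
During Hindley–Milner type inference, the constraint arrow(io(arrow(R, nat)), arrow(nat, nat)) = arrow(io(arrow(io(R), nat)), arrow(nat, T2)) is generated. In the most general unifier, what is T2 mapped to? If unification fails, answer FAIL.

FAIL

Decompose arrow/2: io(arrow(R, nat)) = io(arrow(io(R), nat)),  arrow(nat, nat) = arrow(nat, T2).
Decompose io/1: arrow(R, nat) = arrow(io(R), nat).
Decompose arrow/2: R = io(R),  nat = nat.
Occurs check fails: R occurs in io(R); the equation R = io(R) has no finite solution.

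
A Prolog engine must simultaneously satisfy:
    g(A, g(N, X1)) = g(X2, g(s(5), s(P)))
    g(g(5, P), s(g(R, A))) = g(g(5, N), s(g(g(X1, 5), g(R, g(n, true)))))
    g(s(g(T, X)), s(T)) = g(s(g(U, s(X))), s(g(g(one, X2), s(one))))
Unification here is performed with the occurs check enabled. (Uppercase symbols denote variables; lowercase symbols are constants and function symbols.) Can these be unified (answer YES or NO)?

Decompose g/2: A = X2,  g(N, X1) = g(s(5), s(P)).
Bind A := X2; substituting into the one remaining equation that mentions A gives: g(g(5, P), s(g(R, X2))) = g(g(5, N), s(g(g(X1, 5), g(R, g(n, true))))).
Decompose g/2: N = s(5),  X1 = s(P).
Bind N := s(5); substituting into the one remaining equation that mentions N gives: g(g(5, P), s(g(R, X2))) = g(g(5, s(5)), s(g(g(X1, 5), g(R, g(n, true))))).
Bind X1 := s(P); substituting into the one remaining equation that mentions X1 gives: g(g(5, P), s(g(R, X2))) = g(g(5, s(5)), s(g(g(s(P), 5), g(R, g(n, true))))).
Decompose g/2: g(5, P) = g(5, s(5)),  s(g(R, X2)) = s(g(g(s(P), 5), g(R, g(n, true)))).
Decompose g/2: 5 = 5,  P = s(5).
Delete trivial equation 5 = 5.
Bind P := s(5); substituting into the one remaining equation that mentions P gives: s(g(R, X2)) = s(g(g(s(s(5)), 5), g(R, g(n, true)))). Substituting into the earlier binding gives X1 := s(s(5)).
Decompose s/1: g(R, X2) = g(g(s(s(5)), 5), g(R, g(n, true))).
Decompose g/2: R = g(s(s(5)), 5),  X2 = g(R, g(n, true)).
Bind R := g(s(s(5)), 5); substituting into the one remaining equation that mentions R gives: X2 = g(g(s(s(5)), 5), g(n, true)).
Bind X2 := g(g(s(s(5)), 5), g(n, true)); substituting into the remaining equation gives: g(s(g(T, X)), s(T)) = g(s(g(U, s(X))), s(g(g(one, g(g(s(s(5)), 5), g(n, true))), s(one)))). Substituting into the earlier binding gives A := g(g(s(s(5)), 5), g(n, true)).
Decompose g/2: s(g(T, X)) = s(g(U, s(X))),  s(T) = s(g(g(one, g(g(s(s(5)), 5), g(n, true))), s(one))).
Decompose s/1: g(T, X) = g(U, s(X)).
Decompose g/2: T = U,  X = s(X).
Bind T := U; substituting into the one remaining equation that mentions T gives: s(U) = s(g(g(one, g(g(s(s(5)), 5), g(n, true))), s(one))).
Occurs check fails: X occurs in s(X); the equation X = s(X) has no finite solution.

NO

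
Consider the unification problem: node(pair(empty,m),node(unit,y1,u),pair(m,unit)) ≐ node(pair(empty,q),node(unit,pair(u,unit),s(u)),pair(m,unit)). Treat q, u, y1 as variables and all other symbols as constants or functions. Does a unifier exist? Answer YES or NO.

Decompose node/3: pair(empty,m) ≐ pair(empty,q),  node(unit,y1,u) ≐ node(unit,pair(u,unit),s(u)),  pair(m,unit) ≐ pair(m,unit).
Decompose pair/2: empty ≐ empty,  m ≐ q.
Delete trivial equation empty ≐ empty.
Bind q := m; no other remaining equation mentions q.
Decompose node/3: unit ≐ unit,  y1 ≐ pair(u,unit),  u ≐ s(u).
Delete trivial equation unit ≐ unit.
Bind y1 := pair(u,unit); no other remaining equation mentions y1.
Occurs check fails: u occurs in s(u); the equation u ≐ s(u) has no finite solution.

NO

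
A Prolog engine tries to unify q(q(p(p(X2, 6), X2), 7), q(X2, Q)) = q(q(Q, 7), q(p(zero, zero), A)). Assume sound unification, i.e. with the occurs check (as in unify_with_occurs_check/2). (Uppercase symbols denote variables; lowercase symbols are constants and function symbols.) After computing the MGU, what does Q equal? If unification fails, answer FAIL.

Decompose q/2: q(p(p(X2, 6), X2), 7) = q(Q, 7),  q(X2, Q) = q(p(zero, zero), A).
Decompose q/2: p(p(X2, 6), X2) = Q,  7 = 7.
Bind Q := p(p(X2, 6), X2); substituting into the one remaining equation that mentions Q gives: q(X2, p(p(X2, 6), X2)) = q(p(zero, zero), A).
Delete trivial equation 7 = 7.
Decompose q/2: X2 = p(zero, zero),  p(p(X2, 6), X2) = A.
Bind X2 := p(zero, zero); substituting into the remaining equation gives: p(p(p(zero, zero), 6), p(zero, zero)) = A. Substituting into the earlier binding gives Q := p(p(p(zero, zero), 6), p(zero, zero)).
Bind A := p(p(p(zero, zero), 6), p(zero, zero)).
MGU = { Q = p(p(p(zero, zero), 6), p(zero, zero)), X2 = p(zero, zero), A = p(p(p(zero, zero), 6), p(zero, zero)) }, so Q = p(p(p(zero, zero), 6), p(zero, zero)).

p(p(p(zero, zero), 6), p(zero, zero))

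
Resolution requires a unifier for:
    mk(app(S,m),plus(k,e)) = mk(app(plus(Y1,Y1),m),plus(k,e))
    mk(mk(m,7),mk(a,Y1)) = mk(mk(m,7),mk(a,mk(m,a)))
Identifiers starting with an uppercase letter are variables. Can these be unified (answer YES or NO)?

YES

Decompose mk/2: app(S,m) = app(plus(Y1,Y1),m),  plus(k,e) = plus(k,e).
Decompose app/2: S = plus(Y1,Y1),  m = m.
Bind S := plus(Y1,Y1); no other remaining equation mentions S.
Delete trivial equation m = m.
Delete trivial equation plus(k,e) = plus(k,e).
Decompose mk/2: mk(m,7) = mk(m,7),  mk(a,Y1) = mk(a,mk(m,a)).
Delete trivial equation mk(m,7) = mk(m,7).
Decompose mk/2: a = a,  Y1 = mk(m,a).
Delete trivial equation a = a.
Bind Y1 := mk(m,a). Substituting into the earlier binding gives S := plus(mk(m,a),mk(m,a)).
No equations remain and no clash or occurs-check failure arose, so a unifier exists.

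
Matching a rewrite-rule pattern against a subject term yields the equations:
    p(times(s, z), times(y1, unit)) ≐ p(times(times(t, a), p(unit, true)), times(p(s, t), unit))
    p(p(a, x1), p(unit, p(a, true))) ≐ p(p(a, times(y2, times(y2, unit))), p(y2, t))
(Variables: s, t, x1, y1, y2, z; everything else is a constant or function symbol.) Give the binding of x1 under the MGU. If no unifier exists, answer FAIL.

Decompose p/2: times(s, z) ≐ times(times(t, a), p(unit, true)),  times(y1, unit) ≐ times(p(s, t), unit).
Decompose times/2: s ≐ times(t, a),  z ≐ p(unit, true).
Bind s := times(t, a); substituting into the one remaining equation that mentions s gives: times(y1, unit) ≐ times(p(times(t, a), t), unit).
Bind z := p(unit, true); no other remaining equation mentions z.
Decompose times/2: y1 ≐ p(times(t, a), t),  unit ≐ unit.
Bind y1 := p(times(t, a), t); no other remaining equation mentions y1.
Delete trivial equation unit ≐ unit.
Decompose p/2: p(a, x1) ≐ p(a, times(y2, times(y2, unit))),  p(unit, p(a, true)) ≐ p(y2, t).
Decompose p/2: a ≐ a,  x1 ≐ times(y2, times(y2, unit)).
Delete trivial equation a ≐ a.
Bind x1 := times(y2, times(y2, unit)); no other remaining equation mentions x1.
Decompose p/2: unit ≐ y2,  p(a, true) ≐ t.
Bind y2 := unit; no other remaining equation mentions y2. Substituting into the earlier binding gives x1 := times(unit, times(unit, unit)).
Bind t := p(a, true). Substituting into the earlier bindings gives s := times(p(a, true), a), y1 := p(times(p(a, true), a), p(a, true)).
MGU = { s -> times(p(a, true), a), z -> p(unit, true), y1 -> p(times(p(a, true), a), p(a, true)), x1 -> times(unit, times(unit, unit)), y2 -> unit, t -> p(a, true) }, so x1 -> times(unit, times(unit, unit)).

times(unit, times(unit, unit))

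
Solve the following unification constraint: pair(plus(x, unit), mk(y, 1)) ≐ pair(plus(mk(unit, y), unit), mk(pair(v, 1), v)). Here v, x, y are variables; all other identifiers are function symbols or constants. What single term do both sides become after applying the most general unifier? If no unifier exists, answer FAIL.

pair(plus(mk(unit, pair(1, 1)), unit), mk(pair(1, 1), 1))

Decompose pair/2: plus(x, unit) ≐ plus(mk(unit, y), unit),  mk(y, 1) ≐ mk(pair(v, 1), v).
Decompose plus/2: x ≐ mk(unit, y),  unit ≐ unit.
Bind x := mk(unit, y); no other remaining equation mentions x.
Delete trivial equation unit ≐ unit.
Decompose mk/2: y ≐ pair(v, 1),  1 ≐ v.
Bind y := pair(v, 1); no other remaining equation mentions y. Substituting into the earlier binding gives x := mk(unit, pair(v, 1)).
Bind v := 1. Substituting into the earlier bindings gives x := mk(unit, pair(1, 1)), y := pair(1, 1).
Applying the MGU to either side gives pair(plus(mk(unit, pair(1, 1)), unit), mk(pair(1, 1), 1)).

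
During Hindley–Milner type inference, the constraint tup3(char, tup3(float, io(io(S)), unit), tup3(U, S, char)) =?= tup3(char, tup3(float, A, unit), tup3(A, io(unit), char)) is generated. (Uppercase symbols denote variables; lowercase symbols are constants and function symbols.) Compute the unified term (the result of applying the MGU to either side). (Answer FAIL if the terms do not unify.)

Decompose tup3/3: char =?= char,  tup3(float, io(io(S)), unit) =?= tup3(float, A, unit),  tup3(U, S, char) =?= tup3(A, io(unit), char).
Delete trivial equation char =?= char.
Decompose tup3/3: float =?= float,  io(io(S)) =?= A,  unit =?= unit.
Delete trivial equation float =?= float.
Bind A := io(io(S)); substituting into the one remaining equation that mentions A gives: tup3(U, S, char) =?= tup3(io(io(S)), io(unit), char).
Delete trivial equation unit =?= unit.
Decompose tup3/3: U =?= io(io(S)),  S =?= io(unit),  char =?= char.
Bind U := io(io(S)); no other remaining equation mentions U.
Bind S := io(unit); no other remaining equation mentions S. Substituting into the earlier bindings gives A := io(io(io(unit))), U := io(io(io(unit))).
Delete trivial equation char =?= char.
Applying the MGU to either side gives tup3(char, tup3(float, io(io(io(unit))), unit), tup3(io(io(io(unit))), io(unit), char)).

tup3(char, tup3(float, io(io(io(unit))), unit), tup3(io(io(io(unit))), io(unit), char))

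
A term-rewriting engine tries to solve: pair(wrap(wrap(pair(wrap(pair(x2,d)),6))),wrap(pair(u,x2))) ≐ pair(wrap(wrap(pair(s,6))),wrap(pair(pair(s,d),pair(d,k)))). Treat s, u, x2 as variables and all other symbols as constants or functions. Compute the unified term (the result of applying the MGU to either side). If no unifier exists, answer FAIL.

Decompose pair/2: wrap(wrap(pair(wrap(pair(x2,d)),6))) ≐ wrap(wrap(pair(s,6))),  wrap(pair(u,x2)) ≐ wrap(pair(pair(s,d),pair(d,k))).
Decompose wrap/1: wrap(pair(wrap(pair(x2,d)),6)) ≐ wrap(pair(s,6)).
Decompose wrap/1: pair(wrap(pair(x2,d)),6) ≐ pair(s,6).
Decompose pair/2: wrap(pair(x2,d)) ≐ s,  6 ≐ 6.
Bind s := wrap(pair(x2,d)); substituting into the one remaining equation that mentions s gives: wrap(pair(u,x2)) ≐ wrap(pair(pair(wrap(pair(x2,d)),d),pair(d,k))).
Delete trivial equation 6 ≐ 6.
Decompose wrap/1: pair(u,x2) ≐ pair(pair(wrap(pair(x2,d)),d),pair(d,k)).
Decompose pair/2: u ≐ pair(wrap(pair(x2,d)),d),  x2 ≐ pair(d,k).
Bind u := pair(wrap(pair(x2,d)),d); no other remaining equation mentions u.
Bind x2 := pair(d,k). Substituting into the earlier bindings gives s := wrap(pair(pair(d,k),d)), u := pair(wrap(pair(pair(d,k),d)),d).
Applying the MGU to either side gives pair(wrap(wrap(pair(wrap(pair(pair(d,k),d)),6))),wrap(pair(pair(wrap(pair(pair(d,k),d)),d),pair(d,k)))).

pair(wrap(wrap(pair(wrap(pair(pair(d,k),d)),6))),wrap(pair(pair(wrap(pair(pair(d,k),d)),d),pair(d,k))))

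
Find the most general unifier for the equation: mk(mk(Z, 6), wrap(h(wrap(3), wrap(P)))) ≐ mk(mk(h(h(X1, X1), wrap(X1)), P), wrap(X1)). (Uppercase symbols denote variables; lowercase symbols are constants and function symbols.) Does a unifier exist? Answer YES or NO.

YES

Decompose mk/2: mk(Z, 6) ≐ mk(h(h(X1, X1), wrap(X1)), P),  wrap(h(wrap(3), wrap(P))) ≐ wrap(X1).
Decompose mk/2: Z ≐ h(h(X1, X1), wrap(X1)),  6 ≐ P.
Bind Z := h(h(X1, X1), wrap(X1)); no other remaining equation mentions Z.
Bind P := 6; substituting into the remaining equation gives: wrap(h(wrap(3), wrap(6))) ≐ wrap(X1).
Decompose wrap/1: h(wrap(3), wrap(6)) ≐ X1.
Bind X1 := h(wrap(3), wrap(6)). Substituting into the earlier binding gives Z := h(h(h(wrap(3), wrap(6)), h(wrap(3), wrap(6))), wrap(h(wrap(3), wrap(6)))).
No equations remain and no clash or occurs-check failure arose, so a unifier exists.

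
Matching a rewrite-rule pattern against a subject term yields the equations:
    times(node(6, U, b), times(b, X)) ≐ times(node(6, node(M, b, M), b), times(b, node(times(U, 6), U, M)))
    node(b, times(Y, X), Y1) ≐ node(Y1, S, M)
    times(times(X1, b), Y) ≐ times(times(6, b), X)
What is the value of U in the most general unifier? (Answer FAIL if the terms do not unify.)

Decompose times/2: node(6, U, b) ≐ node(6, node(M, b, M), b),  times(b, X) ≐ times(b, node(times(U, 6), U, M)).
Decompose node/3: 6 ≐ 6,  U ≐ node(M, b, M),  b ≐ b.
Delete trivial equation 6 ≐ 6.
Bind U := node(M, b, M); substituting into the one remaining equation that mentions U gives: times(b, X) ≐ times(b, node(times(node(M, b, M), 6), node(M, b, M), M)).
Delete trivial equation b ≐ b.
Decompose times/2: b ≐ b,  X ≐ node(times(node(M, b, M), 6), node(M, b, M), M).
Delete trivial equation b ≐ b.
Bind X := node(times(node(M, b, M), 6), node(M, b, M), M); substituting into the remaining equations gives: node(b, times(Y, node(times(node(M, b, M), 6), node(M, b, M), M)), Y1) ≐ node(Y1, S, M),  times(times(X1, b), Y) ≐ times(times(6, b), node(times(node(M, b, M), 6), node(M, b, M), M)).
Decompose node/3: b ≐ Y1,  times(Y, node(times(node(M, b, M), 6), node(M, b, M), M)) ≐ S,  Y1 ≐ M.
Bind Y1 := b; substituting into the one remaining equation that mentions Y1 gives: b ≐ M.
Bind S := times(Y, node(times(node(M, b, M), 6), node(M, b, M), M)); no other remaining equation mentions S.
Bind M := b; substituting into the remaining equation gives: times(times(X1, b), Y) ≐ times(times(6, b), node(times(node(b, b, b), 6), node(b, b, b), b)). Substituting into the earlier bindings gives U := node(b, b, b), X := node(times(node(b, b, b), 6), node(b, b, b), b), S := times(Y, node(times(node(b, b, b), 6), node(b, b, b), b)).
Decompose times/2: times(X1, b) ≐ times(6, b),  Y ≐ node(times(node(b, b, b), 6), node(b, b, b), b).
Decompose times/2: X1 ≐ 6,  b ≐ b.
Bind X1 := 6; no other remaining equation mentions X1.
Delete trivial equation b ≐ b.
Bind Y := node(times(node(b, b, b), 6), node(b, b, b), b). Substituting into the earlier binding gives S := times(node(times(node(b, b, b), 6), node(b, b, b), b), node(times(node(b, b, b), 6), node(b, b, b), b)).
MGU = { U -> node(b, b, b), X -> node(times(node(b, b, b), 6), node(b, b, b), b), Y1 -> b, S -> times(node(times(node(b, b, b), 6), node(b, b, b), b), node(times(node(b, b, b), 6), node(b, b, b), b)), M -> b, X1 -> 6, Y -> node(times(node(b, b, b), 6), node(b, b, b), b) }, so U -> node(b, b, b).

node(b, b, b)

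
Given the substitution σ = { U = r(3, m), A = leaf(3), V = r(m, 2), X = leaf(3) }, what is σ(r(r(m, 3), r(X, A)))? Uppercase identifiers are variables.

Replace each occurrence of A with leaf(3).
Replace each occurrence of X with leaf(3).
Result: r(r(m, 3), r(leaf(3), leaf(3))).

r(r(m, 3), r(leaf(3), leaf(3)))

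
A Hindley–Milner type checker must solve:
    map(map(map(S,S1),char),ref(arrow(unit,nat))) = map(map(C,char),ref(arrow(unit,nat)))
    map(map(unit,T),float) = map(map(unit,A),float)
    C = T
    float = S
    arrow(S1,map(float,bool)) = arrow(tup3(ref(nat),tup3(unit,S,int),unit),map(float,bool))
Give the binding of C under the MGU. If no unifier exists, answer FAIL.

Decompose map/2: map(map(S,S1),char) = map(C,char),  ref(arrow(unit,nat)) = ref(arrow(unit,nat)).
Decompose map/2: map(S,S1) = C,  char = char.
Bind C := map(S,S1); substituting into the one remaining equation that mentions C gives: map(S,S1) = T.
Delete trivial equation char = char.
Delete trivial equation ref(arrow(unit,nat)) = ref(arrow(unit,nat)).
Decompose map/2: map(unit,T) = map(unit,A),  float = float.
Decompose map/2: unit = unit,  T = A.
Delete trivial equation unit = unit.
Bind T := A; substituting into the one remaining equation that mentions T gives: map(S,S1) = A.
Delete trivial equation float = float.
Bind A := map(S,S1); no other remaining equation mentions A. Substituting into the earlier binding gives T := map(S,S1).
Bind S := float; substituting into the remaining equation gives: arrow(S1,map(float,bool)) = arrow(tup3(ref(nat),tup3(unit,float,int),unit),map(float,bool)). Substituting into the earlier bindings gives C := map(float,S1), T := map(float,S1), A := map(float,S1).
Decompose arrow/2: S1 = tup3(ref(nat),tup3(unit,float,int),unit),  map(float,bool) = map(float,bool).
Bind S1 := tup3(ref(nat),tup3(unit,float,int),unit); no other remaining equation mentions S1. Substituting into the earlier bindings gives C := map(float,tup3(ref(nat),tup3(unit,float,int),unit)), T := map(float,tup3(ref(nat),tup3(unit,float,int),unit)), A := map(float,tup3(ref(nat),tup3(unit,float,int),unit)).
Delete trivial equation map(float,bool) = map(float,bool).
MGU = { C := map(float,tup3(ref(nat),tup3(unit,float,int),unit)), T := map(float,tup3(ref(nat),tup3(unit,float,int),unit)), A := map(float,tup3(ref(nat),tup3(unit,float,int),unit)), S := float, S1 := tup3(ref(nat),tup3(unit,float,int),unit) }, so C := map(float,tup3(ref(nat),tup3(unit,float,int),unit)).

map(float,tup3(ref(nat),tup3(unit,float,int),unit))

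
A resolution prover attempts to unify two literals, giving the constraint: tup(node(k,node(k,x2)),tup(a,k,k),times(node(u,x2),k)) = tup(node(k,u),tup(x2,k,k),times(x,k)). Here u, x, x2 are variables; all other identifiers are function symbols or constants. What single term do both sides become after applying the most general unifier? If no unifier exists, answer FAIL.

tup(node(k,node(k,a)),tup(a,k,k),times(node(node(k,a),a),k))

Decompose tup/3: node(k,node(k,x2)) = node(k,u),  tup(a,k,k) = tup(x2,k,k),  times(node(u,x2),k) = times(x,k).
Decompose node/2: k = k,  node(k,x2) = u.
Delete trivial equation k = k.
Bind u := node(k,x2); substituting into the one remaining equation that mentions u gives: times(node(node(k,x2),x2),k) = times(x,k).
Decompose tup/3: a = x2,  k = k,  k = k.
Bind x2 := a; substituting into the one remaining equation that mentions x2 gives: times(node(node(k,a),a),k) = times(x,k). Substituting into the earlier binding gives u := node(k,a).
Delete trivial equation k = k.
Delete trivial equation k = k.
Decompose times/2: node(node(k,a),a) = x,  k = k.
Bind x := node(node(k,a),a); no other remaining equation mentions x.
Delete trivial equation k = k.
Applying the MGU to either side gives tup(node(k,node(k,a)),tup(a,k,k),times(node(node(k,a),a),k)).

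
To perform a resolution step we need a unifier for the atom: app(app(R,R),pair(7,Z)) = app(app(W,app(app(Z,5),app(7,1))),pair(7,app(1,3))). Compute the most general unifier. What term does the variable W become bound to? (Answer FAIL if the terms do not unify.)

app(app(app(1,3),5),app(7,1))

Decompose app/2: app(R,R) = app(W,app(app(Z,5),app(7,1))),  pair(7,Z) = pair(7,app(1,3)).
Decompose app/2: R = W,  R = app(app(Z,5),app(7,1)).
Bind R := W; substituting into the one remaining equation that mentions R gives: W = app(app(Z,5),app(7,1)).
Bind W := app(app(Z,5),app(7,1)); no other remaining equation mentions W. Substituting into the earlier binding gives R := app(app(Z,5),app(7,1)).
Decompose pair/2: 7 = 7,  Z = app(1,3).
Delete trivial equation 7 = 7.
Bind Z := app(1,3). Substituting into the earlier bindings gives R := app(app(app(1,3),5),app(7,1)), W := app(app(app(1,3),5),app(7,1)).
MGU = { R ↦ app(app(app(1,3),5),app(7,1)), W ↦ app(app(app(1,3),5),app(7,1)), Z ↦ app(1,3) }, so W ↦ app(app(app(1,3),5),app(7,1)).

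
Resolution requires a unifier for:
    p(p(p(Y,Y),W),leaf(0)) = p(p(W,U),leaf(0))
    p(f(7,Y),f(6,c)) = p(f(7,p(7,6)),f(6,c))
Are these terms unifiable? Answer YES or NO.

Decompose p/2: p(p(Y,Y),W) = p(W,U),  leaf(0) = leaf(0).
Decompose p/2: p(Y,Y) = W,  W = U.
Bind W := p(Y,Y); substituting into the one remaining equation that mentions W gives: p(Y,Y) = U.
Bind U := p(Y,Y); no other remaining equation mentions U.
Delete trivial equation leaf(0) = leaf(0).
Decompose p/2: f(7,Y) = f(7,p(7,6)),  f(6,c) = f(6,c).
Decompose f/2: 7 = 7,  Y = p(7,6).
Delete trivial equation 7 = 7.
Bind Y := p(7,6); no other remaining equation mentions Y. Substituting into the earlier bindings gives W := p(p(7,6),p(7,6)), U := p(p(7,6),p(7,6)).
Delete trivial equation f(6,c) = f(6,c).
No equations remain and no clash or occurs-check failure arose, so a unifier exists.

YES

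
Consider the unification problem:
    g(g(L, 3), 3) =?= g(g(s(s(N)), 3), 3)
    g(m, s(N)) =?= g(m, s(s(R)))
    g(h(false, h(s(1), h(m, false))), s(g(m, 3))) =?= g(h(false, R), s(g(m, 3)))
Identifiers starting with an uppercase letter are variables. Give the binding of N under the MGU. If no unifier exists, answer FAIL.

Decompose g/2: g(L, 3) =?= g(s(s(N)), 3),  3 =?= 3.
Decompose g/2: L =?= s(s(N)),  3 =?= 3.
Bind L := s(s(N)); no other remaining equation mentions L.
Delete trivial equation 3 =?= 3.
Delete trivial equation 3 =?= 3.
Decompose g/2: m =?= m,  s(N) =?= s(s(R)).
Delete trivial equation m =?= m.
Decompose s/1: N =?= s(R).
Bind N := s(R); no other remaining equation mentions N. Substituting into the earlier binding gives L := s(s(s(R))).
Decompose g/2: h(false, h(s(1), h(m, false))) =?= h(false, R),  s(g(m, 3)) =?= s(g(m, 3)).
Decompose h/2: false =?= false,  h(s(1), h(m, false)) =?= R.
Delete trivial equation false =?= false.
Bind R := h(s(1), h(m, false)); no other remaining equation mentions R. Substituting into the earlier bindings gives L := s(s(s(h(s(1), h(m, false))))), N := s(h(s(1), h(m, false))).
Delete trivial equation s(g(m, 3)) =?= s(g(m, 3)).
MGU = { L -> s(s(s(h(s(1), h(m, false))))), N -> s(h(s(1), h(m, false))), R -> h(s(1), h(m, false)) }, so N -> s(h(s(1), h(m, false))).

s(h(s(1), h(m, false)))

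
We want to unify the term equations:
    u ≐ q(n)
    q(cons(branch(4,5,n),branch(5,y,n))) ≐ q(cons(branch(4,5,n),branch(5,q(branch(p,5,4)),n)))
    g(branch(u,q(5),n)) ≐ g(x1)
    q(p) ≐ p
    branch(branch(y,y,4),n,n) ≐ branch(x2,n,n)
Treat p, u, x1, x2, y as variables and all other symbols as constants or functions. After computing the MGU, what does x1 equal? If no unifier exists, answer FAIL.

Bind u := q(n); substituting into the one remaining equation that mentions u gives: g(branch(q(n),q(5),n)) ≐ g(x1).
Decompose q/1: cons(branch(4,5,n),branch(5,y,n)) ≐ cons(branch(4,5,n),branch(5,q(branch(p,5,4)),n)).
Decompose cons/2: branch(4,5,n) ≐ branch(4,5,n),  branch(5,y,n) ≐ branch(5,q(branch(p,5,4)),n).
Delete trivial equation branch(4,5,n) ≐ branch(4,5,n).
Decompose branch/3: 5 ≐ 5,  y ≐ q(branch(p,5,4)),  n ≐ n.
Delete trivial equation 5 ≐ 5.
Bind y := q(branch(p,5,4)); substituting into the one remaining equation that mentions y gives: branch(branch(q(branch(p,5,4)),q(branch(p,5,4)),4),n,n) ≐ branch(x2,n,n).
Delete trivial equation n ≐ n.
Decompose g/1: branch(q(n),q(5),n) ≐ x1.
Bind x1 := branch(q(n),q(5),n); no other remaining equation mentions x1.
Occurs check fails: p occurs in q(p); the equation p ≐ q(p) has no finite solution.

FAIL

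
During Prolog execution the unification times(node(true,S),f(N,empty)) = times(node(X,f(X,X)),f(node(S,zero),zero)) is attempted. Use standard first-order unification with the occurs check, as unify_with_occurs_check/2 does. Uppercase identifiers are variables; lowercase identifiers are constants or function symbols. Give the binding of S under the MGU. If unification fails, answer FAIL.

FAIL

Decompose times/2: node(true,S) = node(X,f(X,X)),  f(N,empty) = f(node(S,zero),zero).
Decompose node/2: true = X,  S = f(X,X).
Bind X := true; substituting into the one remaining equation that mentions X gives: S = f(true,true).
Bind S := f(true,true); substituting into the remaining equation gives: f(N,empty) = f(node(f(true,true),zero),zero).
Decompose f/2: N = node(f(true,true),zero),  empty = zero.
Bind N := node(f(true,true),zero); no other remaining equation mentions N.
Clash: constants empty and zero differ; no unifier exists.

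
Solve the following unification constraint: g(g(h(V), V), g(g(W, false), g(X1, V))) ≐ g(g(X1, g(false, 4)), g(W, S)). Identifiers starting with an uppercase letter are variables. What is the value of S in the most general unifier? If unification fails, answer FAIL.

Decompose g/2: g(h(V), V) ≐ g(X1, g(false, 4)),  g(g(W, false), g(X1, V)) ≐ g(W, S).
Decompose g/2: h(V) ≐ X1,  V ≐ g(false, 4).
Bind X1 := h(V); substituting into the one remaining equation that mentions X1 gives: g(g(W, false), g(h(V), V)) ≐ g(W, S).
Bind V := g(false, 4); substituting into the remaining equation gives: g(g(W, false), g(h(g(false, 4)), g(false, 4))) ≐ g(W, S). Substituting into the earlier binding gives X1 := h(g(false, 4)).
Decompose g/2: g(W, false) ≐ W,  g(h(g(false, 4)), g(false, 4)) ≐ S.
Occurs check fails: W occurs in g(W, false); the equation W ≐ g(W, false) has no finite solution.

FAIL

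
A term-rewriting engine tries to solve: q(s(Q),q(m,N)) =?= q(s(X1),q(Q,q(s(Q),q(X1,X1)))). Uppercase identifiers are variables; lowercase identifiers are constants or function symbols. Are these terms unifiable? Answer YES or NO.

Decompose q/2: s(Q) =?= s(X1),  q(m,N) =?= q(Q,q(s(Q),q(X1,X1))).
Decompose s/1: Q =?= X1.
Bind Q := X1; substituting into the remaining equation gives: q(m,N) =?= q(X1,q(s(X1),q(X1,X1))).
Decompose q/2: m =?= X1,  N =?= q(s(X1),q(X1,X1)).
Bind X1 := m; substituting into the remaining equation gives: N =?= q(s(m),q(m,m)). Substituting into the earlier binding gives Q := m.
Bind N := q(s(m),q(m,m)).
No equations remain and no clash or occurs-check failure arose, so a unifier exists.

YES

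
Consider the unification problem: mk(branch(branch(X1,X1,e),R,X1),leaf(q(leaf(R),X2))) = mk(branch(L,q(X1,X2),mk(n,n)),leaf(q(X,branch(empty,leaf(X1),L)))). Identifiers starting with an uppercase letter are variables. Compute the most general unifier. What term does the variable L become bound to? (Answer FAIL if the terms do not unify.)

Decompose mk/2: branch(branch(X1,X1,e),R,X1) = branch(L,q(X1,X2),mk(n,n)),  leaf(q(leaf(R),X2)) = leaf(q(X,branch(empty,leaf(X1),L))).
Decompose branch/3: branch(X1,X1,e) = L,  R = q(X1,X2),  X1 = mk(n,n).
Bind L := branch(X1,X1,e); substituting into the one remaining equation that mentions L gives: leaf(q(leaf(R),X2)) = leaf(q(X,branch(empty,leaf(X1),branch(X1,X1,e)))).
Bind R := q(X1,X2); substituting into the one remaining equation that mentions R gives: leaf(q(leaf(q(X1,X2)),X2)) = leaf(q(X,branch(empty,leaf(X1),branch(X1,X1,e)))).
Bind X1 := mk(n,n); substituting into the remaining equation gives: leaf(q(leaf(q(mk(n,n),X2)),X2)) = leaf(q(X,branch(empty,leaf(mk(n,n)),branch(mk(n,n),mk(n,n),e)))). Substituting into the earlier bindings gives L := branch(mk(n,n),mk(n,n),e), R := q(mk(n,n),X2).
Decompose leaf/1: q(leaf(q(mk(n,n),X2)),X2) = q(X,branch(empty,leaf(mk(n,n)),branch(mk(n,n),mk(n,n),e))).
Decompose q/2: leaf(q(mk(n,n),X2)) = X,  X2 = branch(empty,leaf(mk(n,n)),branch(mk(n,n),mk(n,n),e)).
Bind X := leaf(q(mk(n,n),X2)); no other remaining equation mentions X.
Bind X2 := branch(empty,leaf(mk(n,n)),branch(mk(n,n),mk(n,n),e)). Substituting into the earlier bindings gives R := q(mk(n,n),branch(empty,leaf(mk(n,n)),branch(mk(n,n),mk(n,n),e))), X := leaf(q(mk(n,n),branch(empty,leaf(mk(n,n)),branch(mk(n,n),mk(n,n),e)))).
MGU = { L := branch(mk(n,n),mk(n,n),e), R := q(mk(n,n),branch(empty,leaf(mk(n,n)),branch(mk(n,n),mk(n,n),e))), X1 := mk(n,n), X := leaf(q(mk(n,n),branch(empty,leaf(mk(n,n)),branch(mk(n,n),mk(n,n),e)))), X2 := branch(empty,leaf(mk(n,n)),branch(mk(n,n),mk(n,n),e)) }, so L := branch(mk(n,n),mk(n,n),e).

branch(mk(n,n),mk(n,n),e)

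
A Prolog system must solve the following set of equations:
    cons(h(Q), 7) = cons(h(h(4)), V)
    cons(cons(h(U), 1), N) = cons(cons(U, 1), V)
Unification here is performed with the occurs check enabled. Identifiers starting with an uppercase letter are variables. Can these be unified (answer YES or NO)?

Decompose cons/2: h(Q) = h(h(4)),  7 = V.
Decompose h/1: Q = h(4).
Bind Q := h(4); no other remaining equation mentions Q.
Bind V := 7; substituting into the remaining equation gives: cons(cons(h(U), 1), N) = cons(cons(U, 1), 7).
Decompose cons/2: cons(h(U), 1) = cons(U, 1),  N = 7.
Decompose cons/2: h(U) = U,  1 = 1.
Occurs check fails: U occurs in h(U); the equation U = h(U) has no finite solution.

NO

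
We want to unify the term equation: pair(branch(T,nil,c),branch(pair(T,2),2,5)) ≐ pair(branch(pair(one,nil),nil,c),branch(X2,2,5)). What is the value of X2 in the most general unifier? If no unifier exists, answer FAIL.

Decompose pair/2: branch(T,nil,c) ≐ branch(pair(one,nil),nil,c),  branch(pair(T,2),2,5) ≐ branch(X2,2,5).
Decompose branch/3: T ≐ pair(one,nil),  nil ≐ nil,  c ≐ c.
Bind T := pair(one,nil); substituting into the one remaining equation that mentions T gives: branch(pair(pair(one,nil),2),2,5) ≐ branch(X2,2,5).
Delete trivial equation nil ≐ nil.
Delete trivial equation c ≐ c.
Decompose branch/3: pair(pair(one,nil),2) ≐ X2,  2 ≐ 2,  5 ≐ 5.
Bind X2 := pair(pair(one,nil),2); no other remaining equation mentions X2.
Delete trivial equation 2 ≐ 2.
Delete trivial equation 5 ≐ 5.
MGU = { T ↦ pair(one,nil), X2 ↦ pair(pair(one,nil),2) }, so X2 ↦ pair(pair(one,nil),2).

pair(pair(one,nil),2)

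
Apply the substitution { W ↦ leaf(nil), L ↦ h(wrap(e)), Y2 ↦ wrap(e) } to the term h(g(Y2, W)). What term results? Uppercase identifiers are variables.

h(g(wrap(e), leaf(nil)))

Replace each occurrence of W with leaf(nil).
Replace each occurrence of Y2 with wrap(e).
Result: h(g(wrap(e), leaf(nil))).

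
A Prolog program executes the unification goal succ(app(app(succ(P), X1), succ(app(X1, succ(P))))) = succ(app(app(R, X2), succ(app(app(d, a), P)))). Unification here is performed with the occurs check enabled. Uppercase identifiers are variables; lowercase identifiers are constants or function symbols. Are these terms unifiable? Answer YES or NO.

Decompose succ/1: app(app(succ(P), X1), succ(app(X1, succ(P)))) = app(app(R, X2), succ(app(app(d, a), P))).
Decompose app/2: app(succ(P), X1) = app(R, X2),  succ(app(X1, succ(P))) = succ(app(app(d, a), P)).
Decompose app/2: succ(P) = R,  X1 = X2.
Bind R := succ(P); no other remaining equation mentions R.
Bind X1 := X2; substituting into the remaining equation gives: succ(app(X2, succ(P))) = succ(app(app(d, a), P)).
Decompose succ/1: app(X2, succ(P)) = app(app(d, a), P).
Decompose app/2: X2 = app(d, a),  succ(P) = P.
Bind X2 := app(d, a); no other remaining equation mentions X2. Substituting into the earlier binding gives X1 := app(d, a).
Occurs check fails: P occurs in succ(P); the equation P = succ(P) has no finite solution.

NO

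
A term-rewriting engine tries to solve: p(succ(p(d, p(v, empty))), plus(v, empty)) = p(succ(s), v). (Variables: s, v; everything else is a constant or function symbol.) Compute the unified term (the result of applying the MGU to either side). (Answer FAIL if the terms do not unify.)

Decompose p/2: succ(p(d, p(v, empty))) = succ(s),  plus(v, empty) = v.
Decompose succ/1: p(d, p(v, empty)) = s.
Bind s := p(d, p(v, empty)); no other remaining equation mentions s.
Occurs check fails: v occurs in plus(v, empty); the equation v = plus(v, empty) has no finite solution.

FAIL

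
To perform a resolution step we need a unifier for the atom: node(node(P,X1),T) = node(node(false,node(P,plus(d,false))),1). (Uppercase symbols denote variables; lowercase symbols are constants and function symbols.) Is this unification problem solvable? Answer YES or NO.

YES

Decompose node/2: node(P,X1) = node(false,node(P,plus(d,false))),  T = 1.
Decompose node/2: P = false,  X1 = node(P,plus(d,false)).
Bind P := false; substituting into the one remaining equation that mentions P gives: X1 = node(false,plus(d,false)).
Bind X1 := node(false,plus(d,false)); no other remaining equation mentions X1.
Bind T := 1.
No equations remain and no clash or occurs-check failure arose, so a unifier exists.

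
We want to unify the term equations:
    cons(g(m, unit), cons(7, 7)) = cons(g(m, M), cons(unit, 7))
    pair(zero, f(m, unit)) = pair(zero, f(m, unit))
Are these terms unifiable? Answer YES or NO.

NO

Decompose cons/2: g(m, unit) = g(m, M),  cons(7, 7) = cons(unit, 7).
Decompose g/2: m = m,  unit = M.
Delete trivial equation m = m.
Bind M := unit; no other remaining equation mentions M.
Decompose cons/2: 7 = unit,  7 = 7.
Clash: constants 7 and unit differ; no unifier exists.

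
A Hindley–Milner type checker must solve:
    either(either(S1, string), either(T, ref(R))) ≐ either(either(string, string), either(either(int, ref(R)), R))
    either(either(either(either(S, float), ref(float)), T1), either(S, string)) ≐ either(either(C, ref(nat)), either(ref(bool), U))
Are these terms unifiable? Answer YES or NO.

Decompose either/2: either(S1, string) ≐ either(string, string),  either(T, ref(R)) ≐ either(either(int, ref(R)), R).
Decompose either/2: S1 ≐ string,  string ≐ string.
Bind S1 := string; no other remaining equation mentions S1.
Delete trivial equation string ≐ string.
Decompose either/2: T ≐ either(int, ref(R)),  ref(R) ≐ R.
Bind T := either(int, ref(R)); no other remaining equation mentions T.
Occurs check fails: R occurs in ref(R); the equation R ≐ ref(R) has no finite solution.

NO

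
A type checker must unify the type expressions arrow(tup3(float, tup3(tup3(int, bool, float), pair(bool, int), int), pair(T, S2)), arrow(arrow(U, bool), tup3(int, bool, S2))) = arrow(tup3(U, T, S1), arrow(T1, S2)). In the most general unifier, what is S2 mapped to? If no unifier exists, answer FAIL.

Decompose arrow/2: tup3(float, tup3(tup3(int, bool, float), pair(bool, int), int), pair(T, S2)) = tup3(U, T, S1),  arrow(arrow(U, bool), tup3(int, bool, S2)) = arrow(T1, S2).
Decompose tup3/3: float = U,  tup3(tup3(int, bool, float), pair(bool, int), int) = T,  pair(T, S2) = S1.
Bind U := float; substituting into the one remaining equation that mentions U gives: arrow(arrow(float, bool), tup3(int, bool, S2)) = arrow(T1, S2).
Bind T := tup3(tup3(int, bool, float), pair(bool, int), int); substituting into the one remaining equation that mentions T gives: pair(tup3(tup3(int, bool, float), pair(bool, int), int), S2) = S1.
Bind S1 := pair(tup3(tup3(int, bool, float), pair(bool, int), int), S2); no other remaining equation mentions S1.
Decompose arrow/2: arrow(float, bool) = T1,  tup3(int, bool, S2) = S2.
Bind T1 := arrow(float, bool); no other remaining equation mentions T1.
Occurs check fails: S2 occurs in tup3(int, bool, S2); the equation S2 = tup3(int, bool, S2) has no finite solution.

FAIL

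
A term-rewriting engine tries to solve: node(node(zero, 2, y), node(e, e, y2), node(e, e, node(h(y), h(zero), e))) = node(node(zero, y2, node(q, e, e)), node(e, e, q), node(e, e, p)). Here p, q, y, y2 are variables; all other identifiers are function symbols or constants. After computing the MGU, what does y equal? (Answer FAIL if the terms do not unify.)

node(2, e, e)

Decompose node/3: node(zero, 2, y) = node(zero, y2, node(q, e, e)),  node(e, e, y2) = node(e, e, q),  node(e, e, node(h(y), h(zero), e)) = node(e, e, p).
Decompose node/3: zero = zero,  2 = y2,  y = node(q, e, e).
Delete trivial equation zero = zero.
Bind y2 := 2; substituting into the one remaining equation that mentions y2 gives: node(e, e, 2) = node(e, e, q).
Bind y := node(q, e, e); substituting into the one remaining equation that mentions y gives: node(e, e, node(h(node(q, e, e)), h(zero), e)) = node(e, e, p).
Decompose node/3: e = e,  e = e,  2 = q.
Delete trivial equation e = e.
Delete trivial equation e = e.
Bind q := 2; substituting into the remaining equation gives: node(e, e, node(h(node(2, e, e)), h(zero), e)) = node(e, e, p). Substituting into the earlier binding gives y := node(2, e, e).
Decompose node/3: e = e,  e = e,  node(h(node(2, e, e)), h(zero), e) = p.
Delete trivial equation e = e.
Delete trivial equation e = e.
Bind p := node(h(node(2, e, e)), h(zero), e).
MGU = { y2 -> 2, y -> node(2, e, e), q -> 2, p -> node(h(node(2, e, e)), h(zero), e) }, so y -> node(2, e, e).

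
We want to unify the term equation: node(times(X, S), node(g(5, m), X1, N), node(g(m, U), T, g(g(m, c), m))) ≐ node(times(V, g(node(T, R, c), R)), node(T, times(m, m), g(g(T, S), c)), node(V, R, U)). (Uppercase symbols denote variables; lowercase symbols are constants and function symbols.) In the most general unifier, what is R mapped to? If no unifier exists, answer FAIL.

Decompose node/3: times(X, S) ≐ times(V, g(node(T, R, c), R)),  node(g(5, m), X1, N) ≐ node(T, times(m, m), g(g(T, S), c)),  node(g(m, U), T, g(g(m, c), m)) ≐ node(V, R, U).
Decompose times/2: X ≐ V,  S ≐ g(node(T, R, c), R).
Bind X := V; no other remaining equation mentions X.
Bind S := g(node(T, R, c), R); substituting into the one remaining equation that mentions S gives: node(g(5, m), X1, N) ≐ node(T, times(m, m), g(g(T, g(node(T, R, c), R)), c)).
Decompose node/3: g(5, m) ≐ T,  X1 ≐ times(m, m),  N ≐ g(g(T, g(node(T, R, c), R)), c).
Bind T := g(5, m); substituting into the 2 remaining equations that mention T gives: N ≐ g(g(g(5, m), g(node(g(5, m), R, c), R)), c),  node(g(m, U), g(5, m), g(g(m, c), m)) ≐ node(V, R, U). Substituting into the earlier binding gives S := g(node(g(5, m), R, c), R).
Bind X1 := times(m, m); no other remaining equation mentions X1.
Bind N := g(g(g(5, m), g(node(g(5, m), R, c), R)), c); no other remaining equation mentions N.
Decompose node/3: g(m, U) ≐ V,  g(5, m) ≐ R,  g(g(m, c), m) ≐ U.
Bind V := g(m, U); no other remaining equation mentions V. Substituting into the earlier binding gives X := g(m, U).
Bind R := g(5, m); no other remaining equation mentions R. Substituting into the earlier bindings gives S := g(node(g(5, m), g(5, m), c), g(5, m)), N := g(g(g(5, m), g(node(g(5, m), g(5, m), c), g(5, m))), c).
Bind U := g(g(m, c), m). Substituting into the earlier bindings gives X := g(m, g(g(m, c), m)), V := g(m, g(g(m, c), m)).
MGU = { X := g(m, g(g(m, c), m)), S := g(node(g(5, m), g(5, m), c), g(5, m)), T := g(5, m), X1 := times(m, m), N := g(g(g(5, m), g(node(g(5, m), g(5, m), c), g(5, m))), c), V := g(m, g(g(m, c), m)), R := g(5, m), U := g(g(m, c), m) }, so R := g(5, m).

g(5, m)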